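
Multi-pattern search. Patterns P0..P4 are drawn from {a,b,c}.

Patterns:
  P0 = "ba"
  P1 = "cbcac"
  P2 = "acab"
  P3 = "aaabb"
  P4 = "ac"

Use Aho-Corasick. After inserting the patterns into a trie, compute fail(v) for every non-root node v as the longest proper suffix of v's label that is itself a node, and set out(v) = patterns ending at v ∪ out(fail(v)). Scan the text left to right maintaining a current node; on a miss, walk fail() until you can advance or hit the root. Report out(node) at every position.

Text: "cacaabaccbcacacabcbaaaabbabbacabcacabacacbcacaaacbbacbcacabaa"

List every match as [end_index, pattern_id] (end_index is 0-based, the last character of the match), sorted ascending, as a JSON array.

Construct AC machine:
Trie nodes:
  n0 'ε': a→8 b→1 c→3
  n1 'b': a→2
  n2 'ba': ·  [P0 ends]
  n3 'c': b→4
  n4 'cb': c→5
  n5 'cbc': a→6
  n6 'cbca': c→7
  n7 'cbcac': ·  [P1 ends]
  n8 'a': a→12 c→9
  n9 'ac': a→10  [P4 ends]
  n10 'aca': b→11
  n11 'acab': ·  [P2 ends]
  n12 'aa': a→13
  n13 'aaa': b→14
  n14 'aaab': b→15
  n15 'aaabb': ·  [P3 ends]

BFS fail/out derivation:
  fail(1) 'b': from fail(0)=0 chase 'b': 0 ⇒ 0;  out=∅∪out(0)=∅
  fail(3) 'c': from fail(0)=0 chase 'c': 0 ⇒ 0;  out=∅∪out(0)=∅
  fail(8) 'a': from fail(0)=0 chase 'a': 0 ⇒ 0;  out=∅∪out(0)=∅
  fail(2) 'ba': from fail(1)=0 chase 'a': 0 ⇒ 8;  out={0}∪out(8)={0}
  fail(4) 'cb': from fail(3)=0 chase 'b': 0 ⇒ 1;  out=∅∪out(1)=∅
  fail(9) 'ac': from fail(8)=0 chase 'c': 0 ⇒ 3;  out={4}∪out(3)={4}
  fail(12) 'aa': from fail(8)=0 chase 'a': 0 ⇒ 8;  out=∅∪out(8)=∅
  fail(5) 'cbc': from fail(4)=1 chase 'c': 1→0 ⇒ 3;  out=∅∪out(3)=∅
  fail(10) 'aca': from fail(9)=3 chase 'a': 3→0 ⇒ 8;  out=∅∪out(8)=∅
  fail(13) 'aaa': from fail(12)=8 chase 'a': 8 ⇒ 12;  out=∅∪out(12)=∅
  fail(6) 'cbca': from fail(5)=3 chase 'a': 3→0 ⇒ 8;  out=∅∪out(8)=∅
  fail(11) 'acab': from fail(10)=8 chase 'b': 8→0 ⇒ 1;  out={2}∪out(1)={2}
  fail(14) 'aaab': from fail(13)=12 chase 'b': 12→8→0 ⇒ 1;  out=∅∪out(1)=∅
  fail(7) 'cbcac': from fail(6)=8 chase 'c': 8 ⇒ 9;  out={1}∪out(9)={1,4}
  fail(15) 'aaabb': from fail(14)=1 chase 'b': 1→0 ⇒ 1;  out={3}∪out(1)={3}

Run:
pos 0 'c': at 3
pos 1 'a': at 8 ·f
pos 2 'c': at 9  ** P4@[1:2]
pos 3 'a': at 10
pos 4 'a': at 12 ·f
pos 5 'b': at 1 ·f
pos 6 'a': at 2  ** P0@[5:6]
pos 7 'c': at 9 ·f  ** P4@[6:7]
pos 8 'c': at 3 ·f
pos 9 'b': at 4
pos 10 'c': at 5
pos 11 'a': at 6
pos 12 'c': at 7  ** P1@[8:12],P4@[11:12]
pos 13 'a': at 10 ·f
pos 14 'c': at 9 ·f  ** P4@[13:14]
pos 15 'a': at 10
pos 16 'b': at 11  ** P2@[13:16]
pos 17 'c': at 3 ·f
pos 18 'b': at 4
pos 19 'a': at 2 ·f  ** P0@[18:19]
pos 20 'a': at 12 ·f
pos 21 'a': at 13
pos 22 'a': at 13 ·f
pos 23 'b': at 14
pos 24 'b': at 15  ** P3@[20:24]
pos 25 'a': at 2 ·f  ** P0@[24:25]
pos 26 'b': at 1 ·f
pos 27 'b': at 1 ·f
pos 28 'a': at 2  ** P0@[27:28]
pos 29 'c': at 9 ·f  ** P4@[28:29]
pos 30 'a': at 10
pos 31 'b': at 11  ** P2@[28:31]
pos 32 'c': at 3 ·f
pos 33 'a': at 8 ·f
pos 34 'c': at 9  ** P4@[33:34]
pos 35 'a': at 10
pos 36 'b': at 11  ** P2@[33:36]
pos 37 'a': at 2 ·f  ** P0@[36:37]
pos 38 'c': at 9 ·f  ** P4@[37:38]
pos 39 'a': at 10
pos 40 'c': at 9 ·f  ** P4@[39:40]
pos 41 'b': at 4 ·f
pos 42 'c': at 5
pos 43 'a': at 6
pos 44 'c': at 7  ** P1@[40:44],P4@[43:44]
pos 45 'a': at 10 ·f
pos 46 'a': at 12 ·f
pos 47 'a': at 13
pos 48 'c': at 9 ·f  ** P4@[47:48]
pos 49 'b': at 4 ·f
pos 50 'b': at 1 ·f
pos 51 'a': at 2  ** P0@[50:51]
pos 52 'c': at 9 ·f  ** P4@[51:52]
pos 53 'b': at 4 ·f
pos 54 'c': at 5
pos 55 'a': at 6
pos 56 'c': at 7  ** P1@[52:56],P4@[55:56]
pos 57 'a': at 10 ·f
pos 58 'b': at 11  ** P2@[55:58]
pos 59 'a': at 2 ·f  ** P0@[58:59]
pos 60 'a': at 12 ·f

All matches (sorted): [[2,4],[6,0],[7,4],[12,1],[12,4],[14,4],[16,2],[19,0],[24,3],[25,0],[28,0],[29,4],[31,2],[34,4],[36,2],[37,0],[38,4],[40,4],[44,1],[44,4],[48,4],[51,0],[52,4],[56,1],[56,4],[58,2],[59,0]]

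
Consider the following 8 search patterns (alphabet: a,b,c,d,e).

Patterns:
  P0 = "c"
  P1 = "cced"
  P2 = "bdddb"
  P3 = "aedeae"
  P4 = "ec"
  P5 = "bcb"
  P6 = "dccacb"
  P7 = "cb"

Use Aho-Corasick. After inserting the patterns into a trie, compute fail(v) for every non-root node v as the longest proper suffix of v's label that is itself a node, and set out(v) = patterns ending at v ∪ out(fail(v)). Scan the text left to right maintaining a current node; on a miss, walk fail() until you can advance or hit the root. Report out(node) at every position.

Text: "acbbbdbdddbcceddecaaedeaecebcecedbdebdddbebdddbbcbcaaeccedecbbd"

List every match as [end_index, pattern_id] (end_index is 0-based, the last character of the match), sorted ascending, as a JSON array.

Construct AC machine:
Trie nodes:
  0='ε' goto a→10 b→5 c→1 d→20 e→16
  1='c' goto b→26 c→2  ←P0
  2='cc' goto e→3
  3='cce' goto d→4
  4='cced' goto ·  ←P1
  5='b' goto c→18 d→6
  6='bd' goto d→7
  7='bdd' goto d→8
  8='bddd' goto b→9
  9='bdddb' goto ·  ←P2
  10='a' goto e→11
  11='ae' goto d→12
  12='aed' goto e→13
  13='aede' goto a→14
  14='aedea' goto e→15
  15='aedeae' goto ·  ←P3
  16='e' goto c→17
  17='ec' goto ·  ←P4
  18='bc' goto b→19
  19='bcb' goto ·  ←P5
  20='d' goto c→21
  21='dc' goto c→22
  22='dcc' goto a→23
  23='dcca' goto c→24
  24='dccac' goto b→25
  25='dccacb' goto ·  ←P6
  26='cb' goto ·  ←P7

BFS fail/out derivation:
  n1('c'): parent n0 fail=0; on 'c' 0 → fail=0;  out {0}∪∅={0}
  n5('b'): parent n0 fail=0; on 'b' 0 → fail=0;  out ∅∪∅=∅
  n10('a'): parent n0 fail=0; on 'a' 0 → fail=0;  out ∅∪∅=∅
  n16('e'): parent n0 fail=0; on 'e' 0 → fail=0;  out ∅∪∅=∅
  n20('d'): parent n0 fail=0; on 'd' 0 → fail=0;  out ∅∪∅=∅
  n2('cc'): parent n1 fail=0; on 'c' 0 → fail=1;  out ∅∪{0}={0}
  n6('bd'): parent n5 fail=0; on 'd' 0 → fail=20;  out ∅∪∅=∅
  n11('ae'): parent n10 fail=0; on 'e' 0 → fail=16;  out ∅∪∅=∅
  n17('ec'): parent n16 fail=0; on 'c' 0 → fail=1;  out {4}∪{0}={0,4}
  n18('bc'): parent n5 fail=0; on 'c' 0 → fail=1;  out ∅∪{0}={0}
  n21('dc'): parent n20 fail=0; on 'c' 0 → fail=1;  out ∅∪{0}={0}
  n26('cb'): parent n1 fail=0; on 'b' 0 → fail=5;  out {7}∪∅={7}
  n3('cce'): parent n2 fail=1; on 'e' 1→0 → fail=16;  out ∅∪∅=∅
  n7('bdd'): parent n6 fail=20; on 'd' 20→0 → fail=20;  out ∅∪∅=∅
  n12('aed'): parent n11 fail=16; on 'd' 16→0 → fail=20;  out ∅∪∅=∅
  n19('bcb'): parent n18 fail=1; on 'b' 1 → fail=26;  out {5}∪{7}={5,7}
  n22('dcc'): parent n21 fail=1; on 'c' 1 → fail=2;  out ∅∪{0}={0}
  n4('cced'): parent n3 fail=16; on 'd' 16→0 → fail=20;  out {1}∪∅={1}
  n8('bddd'): parent n7 fail=20; on 'd' 20→0 → fail=20;  out ∅∪∅=∅
  n13('aede'): parent n12 fail=20; on 'e' 20→0 → fail=16;  out ∅∪∅=∅
  n23('dcca'): parent n22 fail=2; on 'a' 2→1→0 → fail=10;  out ∅∪∅=∅
  n9('bdddb'): parent n8 fail=20; on 'b' 20→0 → fail=5;  out {2}∪∅={2}
  n14('aedea'): parent n13 fail=16; on 'a' 16→0 → fail=10;  out ∅∪∅=∅
  n24('dccac'): parent n23 fail=10; on 'c' 10→0 → fail=1;  out ∅∪{0}={0}
  n15('aedeae'): parent n14 fail=10; on 'e' 10 → fail=11;  out {3}∪∅={3}
  n25('dccacb'): parent n24 fail=1; on 'b' 1 → fail=26;  out {6}∪{7}={6,7}

Scan:
[0] read 'a'  n0⇒n10
[1] read 'c'  n10⇒n1 (via fail)  → match P0@[1:1]
[2] read 'b'  n1⇒n26  → match P7@[1:2]
[3] read 'b'  n26⇒n5 (via fail)
[4] read 'b'  n5⇒n5 (via fail)
[5] read 'd'  n5⇒n6
[6] read 'b'  n6⇒n5 (via fail)
[7] read 'd'  n5⇒n6
[8] read 'd'  n6⇒n7
[9] read 'd'  n7⇒n8
[10] read 'b'  n8⇒n9  → match P2@[6:10]
[11] read 'c'  n9⇒n18 (via fail)  → match P0@[11:11]
[12] read 'c'  n18⇒n2 (via fail)  → match P0@[12:12]
[13] read 'e'  n2⇒n3
[14] read 'd'  n3⇒n4  → match P1@[11:14]
[15] read 'd'  n4⇒n20 (via fail)
[16] read 'e'  n20⇒n16 (via fail)
[17] read 'c'  n16⇒n17  → match P0@[17:17],P4@[16:17]
[18] read 'a'  n17⇒n10 (via fail)
[19] read 'a'  n10⇒n10 (via fail)
[20] read 'e'  n10⇒n11
[21] read 'd'  n11⇒n12
[22] read 'e'  n12⇒n13
[23] read 'a'  n13⇒n14
[24] read 'e'  n14⇒n15  → match P3@[19:24]
[25] read 'c'  n15⇒n17 (via fail)  → match P0@[25:25],P4@[24:25]
[26] read 'e'  n17⇒n16 (via fail)
[27] read 'b'  n16⇒n5 (via fail)
[28] read 'c'  n5⇒n18  → match P0@[28:28]
[29] read 'e'  n18⇒n16 (via fail)
[30] read 'c'  n16⇒n17  → match P0@[30:30],P4@[29:30]
[31] read 'e'  n17⇒n16 (via fail)
[32] read 'd'  n16⇒n20 (via fail)
[33] read 'b'  n20⇒n5 (via fail)
[34] read 'd'  n5⇒n6
[35] read 'e'  n6⇒n16 (via fail)
[36] read 'b'  n16⇒n5 (via fail)
[37] read 'd'  n5⇒n6
[38] read 'd'  n6⇒n7
[39] read 'd'  n7⇒n8
[40] read 'b'  n8⇒n9  → match P2@[36:40]
[41] read 'e'  n9⇒n16 (via fail)
[42] read 'b'  n16⇒n5 (via fail)
[43] read 'd'  n5⇒n6
[44] read 'd'  n6⇒n7
[45] read 'd'  n7⇒n8
[46] read 'b'  n8⇒n9  → match P2@[42:46]
[47] read 'b'  n9⇒n5 (via fail)
[48] read 'c'  n5⇒n18  → match P0@[48:48]
[49] read 'b'  n18⇒n19  → match P5@[47:49],P7@[48:49]
[50] read 'c'  n19⇒n18 (via fail)  → match P0@[50:50]
[51] read 'a'  n18⇒n10 (via fail)
[52] read 'a'  n10⇒n10 (via fail)
[53] read 'e'  n10⇒n11
[54] read 'c'  n11⇒n17 (via fail)  → match P0@[54:54],P4@[53:54]
[55] read 'c'  n17⇒n2 (via fail)  → match P0@[55:55]
[56] read 'e'  n2⇒n3
[57] read 'd'  n3⇒n4  → match P1@[54:57]
[58] read 'e'  n4⇒n16 (via fail)
[59] read 'c'  n16⇒n17  → match P0@[59:59],P4@[58:59]
[60] read 'b'  n17⇒n26 (via fail)  → match P7@[59:60]
[61] read 'b'  n26⇒n5 (via fail)
[62] read 'd'  n5⇒n6

All matches (sorted): [[1,0],[2,7],[10,2],[11,0],[12,0],[14,1],[17,0],[17,4],[24,3],[25,0],[25,4],[28,0],[30,0],[30,4],[40,2],[46,2],[48,0],[49,5],[49,7],[50,0],[54,0],[54,4],[55,0],[57,1],[59,0],[59,4],[60,7]]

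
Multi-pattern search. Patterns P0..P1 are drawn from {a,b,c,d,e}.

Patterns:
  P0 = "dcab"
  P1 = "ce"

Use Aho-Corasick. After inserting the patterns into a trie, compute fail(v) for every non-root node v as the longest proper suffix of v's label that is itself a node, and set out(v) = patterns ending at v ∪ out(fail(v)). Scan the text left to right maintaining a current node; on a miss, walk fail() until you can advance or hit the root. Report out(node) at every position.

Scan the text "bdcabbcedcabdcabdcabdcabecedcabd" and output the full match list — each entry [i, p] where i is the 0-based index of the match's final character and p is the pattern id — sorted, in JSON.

Construct AC machine:
Trie nodes:
  0='ε' goto c→5 d→1
  1='d' goto c→2
  2='dc' goto a→3
  3='dca' goto b→4
  4='dcab' goto ·  [P0 ends]
  5='c' goto e→6
  6='ce' goto ·  [P1 ends]

Failure links (BFS by depth):
  fail(1) 'd': from fail(0)=0 chase 'd': 0 ⇒ 0;  out=∅∪out(0)=∅
  fail(5) 'c': from fail(0)=0 chase 'c': 0 ⇒ 0;  out=∅∪out(0)=∅
  fail(2) 'dc': from fail(1)=0 chase 'c': 0 ⇒ 5;  out=∅∪out(5)=∅
  fail(6) 'ce': from fail(5)=0 chase 'e': 0 ⇒ 0;  out={1}∪out(0)={1}
  fail(3) 'dca': from fail(2)=5 chase 'a': 5→0 ⇒ 0;  out=∅∪out(0)=∅
  fail(4) 'dcab': from fail(3)=0 chase 'b': 0 ⇒ 0;  out={0}∪out(0)={0}

Run:
pos 0 'b': at 0
pos 1 'd': at 1
pos 2 'c': at 2
pos 3 'a': at 3
pos 4 'b': at 4  ** P0@[1:4]
pos 5 'b': at 0 (fail-walked)
pos 6 'c': at 5
pos 7 'e': at 6  ** P1@[6:7]
pos 8 'd': at 1 (fail-walked)
pos 9 'c': at 2
pos 10 'a': at 3
pos 11 'b': at 4  ** P0@[8:11]
pos 12 'd': at 1 (fail-walked)
pos 13 'c': at 2
pos 14 'a': at 3
pos 15 'b': at 4  ** P0@[12:15]
pos 16 'd': at 1 (fail-walked)
pos 17 'c': at 2
pos 18 'a': at 3
pos 19 'b': at 4  ** P0@[16:19]
pos 20 'd': at 1 (fail-walked)
pos 21 'c': at 2
pos 22 'a': at 3
pos 23 'b': at 4  ** P0@[20:23]
pos 24 'e': at 0 (fail-walked)
pos 25 'c': at 5
pos 26 'e': at 6  ** P1@[25:26]
pos 27 'd': at 1 (fail-walked)
pos 28 'c': at 2
pos 29 'a': at 3
pos 30 'b': at 4  ** P0@[27:30]
pos 31 'd': at 1 (fail-walked)

All matches (sorted): [[4,0],[7,1],[11,0],[15,0],[19,0],[23,0],[26,1],[30,0]]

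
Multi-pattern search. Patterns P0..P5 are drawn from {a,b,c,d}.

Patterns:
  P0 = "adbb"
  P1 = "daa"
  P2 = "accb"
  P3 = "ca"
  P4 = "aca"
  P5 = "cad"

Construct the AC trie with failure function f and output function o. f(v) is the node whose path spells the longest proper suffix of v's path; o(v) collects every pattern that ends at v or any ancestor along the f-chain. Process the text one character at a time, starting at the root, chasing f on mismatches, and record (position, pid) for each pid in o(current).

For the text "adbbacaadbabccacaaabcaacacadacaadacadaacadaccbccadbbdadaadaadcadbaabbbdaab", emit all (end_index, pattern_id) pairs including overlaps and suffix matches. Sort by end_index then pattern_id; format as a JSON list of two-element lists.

Construct AC machine:
Trie nodes:
  n0 'ε': a→1 c→11 d→5
  n1 'a': c→8 d→2
  n2 'ad': b→3
  n3 'adb': b→4
  n4 'adbb': ·  [P0 ends]
  n5 'd': a→6
  n6 'da': a→7
  n7 'daa': ·  [P1 ends]
  n8 'ac': a→13 c→9
  n9 'acc': b→10
  n10 'accb': ·  [P2 ends]
  n11 'c': a→12
  n12 'ca': d→14  [P3 ends]
  n13 'aca': ·  [P4 ends]
  n14 'cad': ·  [P5 ends]

Failure links (BFS by depth):
  n1('a'): parent n0 fail=0; on 'a' 0 → fail=0;  out ∅∪∅=∅
  n5('d'): parent n0 fail=0; on 'd' 0 → fail=0;  out ∅∪∅=∅
  n11('c'): parent n0 fail=0; on 'c' 0 → fail=0;  out ∅∪∅=∅
  n2('ad'): parent n1 fail=0; on 'd' 0 → fail=5;  out ∅∪∅=∅
  n6('da'): parent n5 fail=0; on 'a' 0 → fail=1;  out ∅∪∅=∅
  n8('ac'): parent n1 fail=0; on 'c' 0 → fail=11;  out ∅∪∅=∅
  n12('ca'): parent n11 fail=0; on 'a' 0 → fail=1;  out {3}∪∅={3}
  n3('adb'): parent n2 fail=5; on 'b' 5→0 → fail=0;  out ∅∪∅=∅
  n7('daa'): parent n6 fail=1; on 'a' 1→0 → fail=1;  out {1}∪∅={1}
  n9('acc'): parent n8 fail=11; on 'c' 11→0 → fail=11;  out ∅∪∅=∅
  n13('aca'): parent n8 fail=11; on 'a' 11 → fail=12;  out {4}∪{3}={3,4}
  n14('cad'): parent n12 fail=1; on 'd' 1 → fail=2;  out {5}∪∅={5}
  n4('adbb'): parent n3 fail=0; on 'b' 0 → fail=0;  out {0}∪∅={0}
  n10('accb'): parent n9 fail=11; on 'b' 11→0 → fail=0;  out {2}∪∅={2}

Text stream:
[0] read 'a'  n0⇒n1
[1] read 'd'  n1⇒n2
[2] read 'b'  n2⇒n3
[3] read 'b'  n3⇒n4  ** P0@[0:3]
[4] read 'a'  n4⇒n1 (fail-walked)
[5] read 'c'  n1⇒n8
[6] read 'a'  n8⇒n13  ** P3@[5:6],P4@[4:6]
[7] read 'a'  n13⇒n1 (fail-walked)
[8] read 'd'  n1⇒n2
[9] read 'b'  n2⇒n3
[10] read 'a'  n3⇒n1 (fail-walked)
[11] read 'b'  n1⇒n0 (fail-walked)
[12] read 'c'  n0⇒n11
[13] read 'c'  n11⇒n11 (fail-walked)
[14] read 'a'  n11⇒n12  ** P3@[13:14]
[15] read 'c'  n12⇒n8 (fail-walked)
[16] read 'a'  n8⇒n13  ** P3@[15:16],P4@[14:16]
[17] read 'a'  n13⇒n1 (fail-walked)
[18] read 'a'  n1⇒n1 (fail-walked)
[19] read 'b'  n1⇒n0 (fail-walked)
[20] read 'c'  n0⇒n11
[21] read 'a'  n11⇒n12  ** P3@[20:21]
[22] read 'a'  n12⇒n1 (fail-walked)
[23] read 'c'  n1⇒n8
[24] read 'a'  n8⇒n13  ** P3@[23:24],P4@[22:24]
[25] read 'c'  n13⇒n8 (fail-walked)
[26] read 'a'  n8⇒n13  ** P3@[25:26],P4@[24:26]
[27] read 'd'  n13⇒n14 (fail-walked)  ** P5@[25:27]
[28] read 'a'  n14⇒n6 (fail-walked)
[29] read 'c'  n6⇒n8 (fail-walked)
[30] read 'a'  n8⇒n13  ** P3@[29:30],P4@[28:30]
[31] read 'a'  n13⇒n1 (fail-walked)
[32] read 'd'  n1⇒n2
[33] read 'a'  n2⇒n6 (fail-walked)
[34] read 'c'  n6⇒n8 (fail-walked)
[35] read 'a'  n8⇒n13  ** P3@[34:35],P4@[33:35]
[36] read 'd'  n13⇒n14 (fail-walked)  ** P5@[34:36]
[37] read 'a'  n14⇒n6 (fail-walked)
[38] read 'a'  n6⇒n7  ** P1@[36:38]
[39] read 'c'  n7⇒n8 (fail-walked)
[40] read 'a'  n8⇒n13  ** P3@[39:40],P4@[38:40]
[41] read 'd'  n13⇒n14 (fail-walked)  ** P5@[39:41]
[42] read 'a'  n14⇒n6 (fail-walked)
[43] read 'c'  n6⇒n8 (fail-walked)
[44] read 'c'  n8⇒n9
[45] read 'b'  n9⇒n10  ** P2@[42:45]
[46] read 'c'  n10⇒n11 (fail-walked)
[47] read 'c'  n11⇒n11 (fail-walked)
[48] read 'a'  n11⇒n12  ** P3@[47:48]
[49] read 'd'  n12⇒n14  ** P5@[47:49]
[50] read 'b'  n14⇒n3 (fail-walked)
[51] read 'b'  n3⇒n4  ** P0@[48:51]
[52] read 'd'  n4⇒n5 (fail-walked)
[53] read 'a'  n5⇒n6
[54] read 'd'  n6⇒n2 (fail-walked)
[55] read 'a'  n2⇒n6 (fail-walked)
[56] read 'a'  n6⇒n7  ** P1@[54:56]
[57] read 'd'  n7⇒n2 (fail-walked)
[58] read 'a'  n2⇒n6 (fail-walked)
[59] read 'a'  n6⇒n7  ** P1@[57:59]
[60] read 'd'  n7⇒n2 (fail-walked)
[61] read 'c'  n2⇒n11 (fail-walked)
[62] read 'a'  n11⇒n12  ** P3@[61:62]
[63] read 'd'  n12⇒n14  ** P5@[61:63]
[64] read 'b'  n14⇒n3 (fail-walked)
[65] read 'a'  n3⇒n1 (fail-walked)
[66] read 'a'  n1⇒n1 (fail-walked)
[67] read 'b'  n1⇒n0 (fail-walked)
[68] read 'b'  n0⇒n0
[69] read 'b'  n0⇒n0
[70] read 'd'  n0⇒n5
[71] read 'a'  n5⇒n6
[72] read 'a'  n6⇒n7  ** P1@[70:72]
[73] read 'b'  n7⇒n0 (fail-walked)

Result: [[3,0],[6,3],[6,4],[14,3],[16,3],[16,4],[21,3],[24,3],[24,4],[26,3],[26,4],[27,5],[30,3],[30,4],[35,3],[35,4],[36,5],[38,1],[40,3],[40,4],[41,5],[45,2],[48,3],[49,5],[51,0],[56,1],[59,1],[62,3],[63,5],[72,1]]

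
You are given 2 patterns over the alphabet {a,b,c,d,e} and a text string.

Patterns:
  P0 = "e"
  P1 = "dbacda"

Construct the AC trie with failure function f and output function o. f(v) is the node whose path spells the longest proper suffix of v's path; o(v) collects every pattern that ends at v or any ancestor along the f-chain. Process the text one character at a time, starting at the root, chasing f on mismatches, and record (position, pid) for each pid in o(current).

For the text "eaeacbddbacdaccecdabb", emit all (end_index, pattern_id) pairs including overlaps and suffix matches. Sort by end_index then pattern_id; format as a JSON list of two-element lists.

Construct AC machine:
Trie nodes:
  n0 'ε': d→2 e→1
  n1 'e': ·  ←P0
  n2 'd': b→3
  n3 'db': a→4
  n4 'dba': c→5
  n5 'dbac': d→6
  n6 'dbacd': a→7
  n7 'dbacda': ·  ←P1

Failure links (BFS by depth):
  n1('e'): parent n0 fail=0; on 'e' 0 → fail=0;  out {0}∪∅={0}
  n2('d'): parent n0 fail=0; on 'd' 0 → fail=0;  out ∅∪∅=∅
  n3('db'): parent n2 fail=0; on 'b' 0 → fail=0;  out ∅∪∅=∅
  n4('dba'): parent n3 fail=0; on 'a' 0 → fail=0;  out ∅∪∅=∅
  n5('dbac'): parent n4 fail=0; on 'c' 0 → fail=0;  out ∅∪∅=∅
  n6('dbacd'): parent n5 fail=0; on 'd' 0 → fail=2;  out ∅∪∅=∅
  n7('dbacda'): parent n6 fail=2; on 'a' 2→0 → fail=0;  out {1}∪∅={1}

Scan:
pos 0 'e': at 1  ** P0@[0:0]
pos 1 'a': at 0 (via fail)
pos 2 'e': at 1  ** P0@[2:2]
pos 3 'a': at 0 (via fail)
pos 4 'c': at 0
pos 5 'b': at 0
pos 6 'd': at 2
pos 7 'd': at 2 (via fail)
pos 8 'b': at 3
pos 9 'a': at 4
pos 10 'c': at 5
pos 11 'd': at 6
pos 12 'a': at 7  ** P1@[7:12]
pos 13 'c': at 0 (via fail)
pos 14 'c': at 0
pos 15 'e': at 1  ** P0@[15:15]
pos 16 'c': at 0 (via fail)
pos 17 'd': at 2
pos 18 'a': at 0 (via fail)
pos 19 'b': at 0
pos 20 'b': at 0

Matches: [[0,0],[2,0],[12,1],[15,0]]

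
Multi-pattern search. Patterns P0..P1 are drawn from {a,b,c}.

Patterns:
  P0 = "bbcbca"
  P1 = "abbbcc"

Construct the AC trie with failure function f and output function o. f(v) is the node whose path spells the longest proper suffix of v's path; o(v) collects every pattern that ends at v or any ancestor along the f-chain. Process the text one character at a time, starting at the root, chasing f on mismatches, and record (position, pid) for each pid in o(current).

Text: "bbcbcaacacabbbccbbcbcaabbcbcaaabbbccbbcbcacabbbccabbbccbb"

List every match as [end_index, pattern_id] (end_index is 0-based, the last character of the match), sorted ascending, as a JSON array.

Construct AC machine:
Trie nodes:
  0='ε' goto a→7 b→1
  1='b' goto b→2
  2='bb' goto c→3
  3='bbc' goto b→4
  4='bbcb' goto c→5
  5='bbcbc' goto a→6
  6='bbcbca' goto ·  [P0 ends]
  7='a' goto b→8
  8='ab' goto b→9
  9='abb' goto b→10
  10='abbb' goto c→11
  11='abbbc' goto c→12
  12='abbbcc' goto ·  [P1 ends]

Failure links (BFS by depth):
  fail(1) 'b': from fail(0)=0 chase 'b': 0 ⇒ 0;  out=∅∪out(0)=∅
  fail(7) 'a': from fail(0)=0 chase 'a': 0 ⇒ 0;  out=∅∪out(0)=∅
  fail(2) 'bb': from fail(1)=0 chase 'b': 0 ⇒ 1;  out=∅∪out(1)=∅
  fail(8) 'ab': from fail(7)=0 chase 'b': 0 ⇒ 1;  out=∅∪out(1)=∅
  fail(3) 'bbc': from fail(2)=1 chase 'c': 1→0 ⇒ 0;  out=∅∪out(0)=∅
  fail(9) 'abb': from fail(8)=1 chase 'b': 1 ⇒ 2;  out=∅∪out(2)=∅
  fail(4) 'bbcb': from fail(3)=0 chase 'b': 0 ⇒ 1;  out=∅∪out(1)=∅
  fail(10) 'abbb': from fail(9)=2 chase 'b': 2→1 ⇒ 2;  out=∅∪out(2)=∅
  fail(5) 'bbcbc': from fail(4)=1 chase 'c': 1→0 ⇒ 0;  out=∅∪out(0)=∅
  fail(11) 'abbbc': from fail(10)=2 chase 'c': 2 ⇒ 3;  out=∅∪out(3)=∅
  fail(6) 'bbcbca': from fail(5)=0 chase 'a': 0 ⇒ 7;  out={0}∪out(7)={0}
  fail(12) 'abbbcc': from fail(11)=3 chase 'c': 3→0 ⇒ 0;  out={1}∪out(0)={1}

Scan:
pos 0 'b': at 1
pos 1 'b': at 2
pos 2 'c': at 3
pos 3 'b': at 4
pos 4 'c': at 5
pos 5 'a': at 6  ** P0@[0:5]
pos 6 'a': at 7 ·f
pos 7 'c': at 0 ·f
pos 8 'a': at 7
pos 9 'c': at 0 ·f
pos 10 'a': at 7
pos 11 'b': at 8
pos 12 'b': at 9
pos 13 'b': at 10
pos 14 'c': at 11
pos 15 'c': at 12  ** P1@[10:15]
pos 16 'b': at 1 ·f
pos 17 'b': at 2
pos 18 'c': at 3
pos 19 'b': at 4
pos 20 'c': at 5
pos 21 'a': at 6  ** P0@[16:21]
pos 22 'a': at 7 ·f
pos 23 'b': at 8
pos 24 'b': at 9
pos 25 'c': at 3 ·f
pos 26 'b': at 4
pos 27 'c': at 5
pos 28 'a': at 6  ** P0@[23:28]
pos 29 'a': at 7 ·f
pos 30 'a': at 7 ·f
pos 31 'b': at 8
pos 32 'b': at 9
pos 33 'b': at 10
pos 34 'c': at 11
pos 35 'c': at 12  ** P1@[30:35]
pos 36 'b': at 1 ·f
pos 37 'b': at 2
pos 38 'c': at 3
pos 39 'b': at 4
pos 40 'c': at 5
pos 41 'a': at 6  ** P0@[36:41]
pos 42 'c': at 0 ·f
pos 43 'a': at 7
pos 44 'b': at 8
pos 45 'b': at 9
pos 46 'b': at 10
pos 47 'c': at 11
pos 48 'c': at 12  ** P1@[43:48]
pos 49 'a': at 7 ·f
pos 50 'b': at 8
pos 51 'b': at 9
pos 52 'b': at 10
pos 53 'c': at 11
pos 54 'c': at 12  ** P1@[49:54]
pos 55 'b': at 1 ·f
pos 56 'b': at 2

Matches: [[5,0],[15,1],[21,0],[28,0],[35,1],[41,0],[48,1],[54,1]]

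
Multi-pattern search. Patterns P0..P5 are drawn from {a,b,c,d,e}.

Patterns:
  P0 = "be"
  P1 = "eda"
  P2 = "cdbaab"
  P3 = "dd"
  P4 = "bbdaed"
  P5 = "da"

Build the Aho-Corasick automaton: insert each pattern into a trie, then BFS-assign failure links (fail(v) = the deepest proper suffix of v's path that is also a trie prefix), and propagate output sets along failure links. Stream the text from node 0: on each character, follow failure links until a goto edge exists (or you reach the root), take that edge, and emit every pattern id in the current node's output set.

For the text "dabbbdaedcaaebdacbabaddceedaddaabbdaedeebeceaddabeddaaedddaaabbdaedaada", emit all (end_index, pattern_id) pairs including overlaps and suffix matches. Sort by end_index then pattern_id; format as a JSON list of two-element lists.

Build:
Trie (insert patterns):
  0='ε' goto b→1 c→6 d→12 e→3
  1='b' goto b→14 e→2
  2='be' goto ·  ←P0
  3='e' goto d→4
  4='ed' goto a→5
  5='eda' goto ·  ←P1
  6='c' goto d→7
  7='cd' goto b→8
  8='cdb' goto a→9
  9='cdba' goto a→10
  10='cdbaa' goto b→11
  11='cdbaab' goto ·  ←P2
  12='d' goto a→19 d→13
  13='dd' goto ·  ←P3
  14='bb' goto d→15
  15='bbd' goto a→16
  16='bbda' goto e→17
  17='bbdae' goto d→18
  18='bbdaed' goto ·  ←P4
  19='da' goto ·  ←P5

Failure links (BFS by depth):
  n1('b'): parent n0 fail=0; on 'b' 0 → fail=0;  out ∅∪∅=∅
  n3('e'): parent n0 fail=0; on 'e' 0 → fail=0;  out ∅∪∅=∅
  n6('c'): parent n0 fail=0; on 'c' 0 → fail=0;  out ∅∪∅=∅
  n12('d'): parent n0 fail=0; on 'd' 0 → fail=0;  out ∅∪∅=∅
  n2('be'): parent n1 fail=0; on 'e' 0 → fail=3;  out {0}∪∅={0}
  n4('ed'): parent n3 fail=0; on 'd' 0 → fail=12;  out ∅∪∅=∅
  n7('cd'): parent n6 fail=0; on 'd' 0 → fail=12;  out ∅∪∅=∅
  n13('dd'): parent n12 fail=0; on 'd' 0 → fail=12;  out {3}∪∅={3}
  n14('bb'): parent n1 fail=0; on 'b' 0 → fail=1;  out ∅∪∅=∅
  n19('da'): parent n12 fail=0; on 'a' 0 → fail=0;  out {5}∪∅={5}
  n5('eda'): parent n4 fail=12; on 'a' 12 → fail=19;  out {1}∪{5}={1,5}
  n8('cdb'): parent n7 fail=12; on 'b' 12→0 → fail=1;  out ∅∪∅=∅
  n15('bbd'): parent n14 fail=1; on 'd' 1→0 → fail=12;  out ∅∪∅=∅
  n9('cdba'): parent n8 fail=1; on 'a' 1→0 → fail=0;  out ∅∪∅=∅
  n16('bbda'): parent n15 fail=12; on 'a' 12 → fail=19;  out ∅∪{5}={5}
  n10('cdbaa'): parent n9 fail=0; on 'a' 0 → fail=0;  out ∅∪∅=∅
  n17('bbdae'): parent n16 fail=19; on 'e' 19→0 → fail=3;  out ∅∪∅=∅
  n11('cdbaab'): parent n10 fail=0; on 'b' 0 → fail=1;  out {2}∪∅={2}
  n18('bbdaed'): parent n17 fail=3; on 'd' 3 → fail=4;  out {4}∪∅={4}

Text stream:
[0] read 'd'  n0⇒n12
[1] read 'a'  n12⇒n19  → match P5@[0:1]
[2] read 'b'  n19⇒n1 (via fail)
[3] read 'b'  n1⇒n14
[4] read 'b'  n14⇒n14 (via fail)
[5] read 'd'  n14⇒n15
[6] read 'a'  n15⇒n16  → match P5@[5:6]
[7] read 'e'  n16⇒n17
[8] read 'd'  n17⇒n18  → match P4@[3:8]
[9] read 'c'  n18⇒n6 (via fail)
[10] read 'a'  n6⇒n0 (via fail)
[11] read 'a'  n0⇒n0
[12] read 'e'  n0⇒n3
[13] read 'b'  n3⇒n1 (via fail)
[14] read 'd'  n1⇒n12 (via fail)
[15] read 'a'  n12⇒n19  → match P5@[14:15]
[16] read 'c'  n19⇒n6 (via fail)
[17] read 'b'  n6⇒n1 (via fail)
[18] read 'a'  n1⇒n0 (via fail)
[19] read 'b'  n0⇒n1
[20] read 'a'  n1⇒n0 (via fail)
[21] read 'd'  n0⇒n12
[22] read 'd'  n12⇒n13  → match P3@[21:22]
[23] read 'c'  n13⇒n6 (via fail)
[24] read 'e'  n6⇒n3 (via fail)
[25] read 'e'  n3⇒n3 (via fail)
[26] read 'd'  n3⇒n4
[27] read 'a'  n4⇒n5  → match P1@[25:27],P5@[26:27]
[28] read 'd'  n5⇒n12 (via fail)
[29] read 'd'  n12⇒n13  → match P3@[28:29]
[30] read 'a'  n13⇒n19 (via fail)  → match P5@[29:30]
[31] read 'a'  n19⇒n0 (via fail)
[32] read 'b'  n0⇒n1
[33] read 'b'  n1⇒n14
[34] read 'd'  n14⇒n15
[35] read 'a'  n15⇒n16  → match P5@[34:35]
[36] read 'e'  n16⇒n17
[37] read 'd'  n17⇒n18  → match P4@[32:37]
[38] read 'e'  n18⇒n3 (via fail)
[39] read 'e'  n3⇒n3 (via fail)
[40] read 'b'  n3⇒n1 (via fail)
[41] read 'e'  n1⇒n2  → match P0@[40:41]
[42] read 'c'  n2⇒n6 (via fail)
[43] read 'e'  n6⇒n3 (via fail)
[44] read 'a'  n3⇒n0 (via fail)
[45] read 'd'  n0⇒n12
[46] read 'd'  n12⇒n13  → match P3@[45:46]
[47] read 'a'  n13⇒n19 (via fail)  → match P5@[46:47]
[48] read 'b'  n19⇒n1 (via fail)
[49] read 'e'  n1⇒n2  → match P0@[48:49]
[50] read 'd'  n2⇒n4 (via fail)
[51] read 'd'  n4⇒n13 (via fail)  → match P3@[50:51]
[52] read 'a'  n13⇒n19 (via fail)  → match P5@[51:52]
[53] read 'a'  n19⇒n0 (via fail)
[54] read 'e'  n0⇒n3
[55] read 'd'  n3⇒n4
[56] read 'd'  n4⇒n13 (via fail)  → match P3@[55:56]
[57] read 'd'  n13⇒n13 (via fail)  → match P3@[56:57]
[58] read 'a'  n13⇒n19 (via fail)  → match P5@[57:58]
[59] read 'a'  n19⇒n0 (via fail)
[60] read 'a'  n0⇒n0
[61] read 'b'  n0⇒n1
[62] read 'b'  n1⇒n14
[63] read 'd'  n14⇒n15
[64] read 'a'  n15⇒n16  → match P5@[63:64]
[65] read 'e'  n16⇒n17
[66] read 'd'  n17⇒n18  → match P4@[61:66]
[67] read 'a'  n18⇒n5 (via fail)  → match P1@[65:67],P5@[66:67]
[68] read 'a'  n5⇒n0 (via fail)
[69] read 'd'  n0⇒n12
[70] read 'a'  n12⇒n19  → match P5@[69:70]

Matches: [[1,5],[6,5],[8,4],[15,5],[22,3],[27,1],[27,5],[29,3],[30,5],[35,5],[37,4],[41,0],[46,3],[47,5],[49,0],[51,3],[52,5],[56,3],[57,3],[58,5],[64,5],[66,4],[67,1],[67,5],[70,5]]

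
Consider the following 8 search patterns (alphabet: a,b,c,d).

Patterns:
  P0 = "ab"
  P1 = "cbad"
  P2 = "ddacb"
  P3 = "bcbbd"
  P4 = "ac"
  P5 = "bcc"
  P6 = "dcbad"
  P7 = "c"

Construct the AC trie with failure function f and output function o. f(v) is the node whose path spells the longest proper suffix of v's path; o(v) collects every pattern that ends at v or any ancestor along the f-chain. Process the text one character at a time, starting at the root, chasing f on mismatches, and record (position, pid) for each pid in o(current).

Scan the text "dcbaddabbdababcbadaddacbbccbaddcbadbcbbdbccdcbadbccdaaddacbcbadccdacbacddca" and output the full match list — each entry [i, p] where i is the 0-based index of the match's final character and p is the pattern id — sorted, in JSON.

Build automaton:
Trie (insert patterns):
  0='ε' goto a→1 b→12 c→3 d→7
  1='a' goto b→2 c→17
  2='ab' goto ·  ←P0
  3='c' goto b→4  ←P7
  4='cb' goto a→5
  5='cba' goto d→6
  6='cbad' goto ·  ←P1
  7='d' goto c→19 d→8
  8='dd' goto a→9
  9='dda' goto c→10
  10='ddac' goto b→11
  11='ddacb' goto ·  ←P2
  12='b' goto c→13
  13='bc' goto b→14 c→18
  14='bcb' goto b→15
  15='bcbb' goto d→16
  16='bcbbd' goto ·  ←P3
  17='ac' goto ·  ←P4
  18='bcc' goto ·  ←P5
  19='dc' goto b→20
  20='dcb' goto a→21
  21='dcba' goto d→22
  22='dcbad' goto ·  ←P6

Failure links (BFS by depth):
  fail(1) 'a': from fail(0)=0 chase 'a': 0 ⇒ 0;  out=∅∪out(0)=∅
  fail(3) 'c': from fail(0)=0 chase 'c': 0 ⇒ 0;  out={7}∪out(0)={7}
  fail(7) 'd': from fail(0)=0 chase 'd': 0 ⇒ 0;  out=∅∪out(0)=∅
  fail(12) 'b': from fail(0)=0 chase 'b': 0 ⇒ 0;  out=∅∪out(0)=∅
  fail(2) 'ab': from fail(1)=0 chase 'b': 0 ⇒ 12;  out={0}∪out(12)={0}
  fail(4) 'cb': from fail(3)=0 chase 'b': 0 ⇒ 12;  out=∅∪out(12)=∅
  fail(8) 'dd': from fail(7)=0 chase 'd': 0 ⇒ 7;  out=∅∪out(7)=∅
  fail(13) 'bc': from fail(12)=0 chase 'c': 0 ⇒ 3;  out=∅∪out(3)={7}
  fail(17) 'ac': from fail(1)=0 chase 'c': 0 ⇒ 3;  out={4}∪out(3)={4,7}
  fail(19) 'dc': from fail(7)=0 chase 'c': 0 ⇒ 3;  out=∅∪out(3)={7}
  fail(5) 'cba': from fail(4)=12 chase 'a': 12→0 ⇒ 1;  out=∅∪out(1)=∅
  fail(9) 'dda': from fail(8)=7 chase 'a': 7→0 ⇒ 1;  out=∅∪out(1)=∅
  fail(14) 'bcb': from fail(13)=3 chase 'b': 3 ⇒ 4;  out=∅∪out(4)=∅
  fail(18) 'bcc': from fail(13)=3 chase 'c': 3→0 ⇒ 3;  out={5}∪out(3)={5,7}
  fail(20) 'dcb': from fail(19)=3 chase 'b': 3 ⇒ 4;  out=∅∪out(4)=∅
  fail(6) 'cbad': from fail(5)=1 chase 'd': 1→0 ⇒ 7;  out={1}∪out(7)={1}
  fail(10) 'ddac': from fail(9)=1 chase 'c': 1 ⇒ 17;  out=∅∪out(17)={4,7}
  fail(15) 'bcbb': from fail(14)=4 chase 'b': 4→12→0 ⇒ 12;  out=∅∪out(12)=∅
  fail(21) 'dcba': from fail(20)=4 chase 'a': 4 ⇒ 5;  out=∅∪out(5)=∅
  fail(11) 'ddacb': from fail(10)=17 chase 'b': 17→3 ⇒ 4;  out={2}∪out(4)={2}
  fail(16) 'bcbbd': from fail(15)=12 chase 'd': 12→0 ⇒ 7;  out={3}∪out(7)={3}
  fail(22) 'dcbad': from fail(21)=5 chase 'd': 5 ⇒ 6;  out={6}∪out(6)={1,6}

Run:
[0] read 'd'  n0⇒n7
[1] read 'c'  n7⇒n19  → match P7@[1:1]
[2] read 'b'  n19⇒n20
[3] read 'a'  n20⇒n21
[4] read 'd'  n21⇒n22  → match P1@[1:4],P6@[0:4]
[5] read 'd'  n22⇒n8 (via fail)
[6] read 'a'  n8⇒n9
[7] read 'b'  n9⇒n2 (via fail)  → match P0@[6:7]
[8] read 'b'  n2⇒n12 (via fail)
[9] read 'd'  n12⇒n7 (via fail)
[10] read 'a'  n7⇒n1 (via fail)
[11] read 'b'  n1⇒n2  → match P0@[10:11]
[12] read 'a'  n2⇒n1 (via fail)
[13] read 'b'  n1⇒n2  → match P0@[12:13]
[14] read 'c'  n2⇒n13 (via fail)  → match P7@[14:14]
[15] read 'b'  n13⇒n14
[16] read 'a'  n14⇒n5 (via fail)
[17] read 'd'  n5⇒n6  → match P1@[14:17]
[18] read 'a'  n6⇒n1 (via fail)
[19] read 'd'  n1⇒n7 (via fail)
[20] read 'd'  n7⇒n8
[21] read 'a'  n8⇒n9
[22] read 'c'  n9⇒n10  → match P4@[21:22],P7@[22:22]
[23] read 'b'  n10⇒n11  → match P2@[19:23]
[24] read 'b'  n11⇒n12 (via fail)
[25] read 'c'  n12⇒n13  → match P7@[25:25]
[26] read 'c'  n13⇒n18  → match P5@[24:26],P7@[26:26]
[27] read 'b'  n18⇒n4 (via fail)
[28] read 'a'  n4⇒n5
[29] read 'd'  n5⇒n6  → match P1@[26:29]
[30] read 'd'  n6⇒n8 (via fail)
[31] read 'c'  n8⇒n19 (via fail)  → match P7@[31:31]
[32] read 'b'  n19⇒n20
[33] read 'a'  n20⇒n21
[34] read 'd'  n21⇒n22  → match P1@[31:34],P6@[30:34]
[35] read 'b'  n22⇒n12 (via fail)
[36] read 'c'  n12⇒n13  → match P7@[36:36]
[37] read 'b'  n13⇒n14
[38] read 'b'  n14⇒n15
[39] read 'd'  n15⇒n16  → match P3@[35:39]
[40] read 'b'  n16⇒n12 (via fail)
[41] read 'c'  n12⇒n13  → match P7@[41:41]
[42] read 'c'  n13⇒n18  → match P5@[40:42],P7@[42:42]
[43] read 'd'  n18⇒n7 (via fail)
[44] read 'c'  n7⇒n19  → match P7@[44:44]
[45] read 'b'  n19⇒n20
[46] read 'a'  n20⇒n21
[47] read 'd'  n21⇒n22  → match P1@[44:47],P6@[43:47]
[48] read 'b'  n22⇒n12 (via fail)
[49] read 'c'  n12⇒n13  → match P7@[49:49]
[50] read 'c'  n13⇒n18  → match P5@[48:50],P7@[50:50]
[51] read 'd'  n18⇒n7 (via fail)
[52] read 'a'  n7⇒n1 (via fail)
[53] read 'a'  n1⇒n1 (via fail)
[54] read 'd'  n1⇒n7 (via fail)
[55] read 'd'  n7⇒n8
[56] read 'a'  n8⇒n9
[57] read 'c'  n9⇒n10  → match P4@[56:57],P7@[57:57]
[58] read 'b'  n10⇒n11  → match P2@[54:58]
[59] read 'c'  n11⇒n13 (via fail)  → match P7@[59:59]
[60] read 'b'  n13⇒n14
[61] read 'a'  n14⇒n5 (via fail)
[62] read 'd'  n5⇒n6  → match P1@[59:62]
[63] read 'c'  n6⇒n19 (via fail)  → match P7@[63:63]
[64] read 'c'  n19⇒n3 (via fail)  → match P7@[64:64]
[65] read 'd'  n3⇒n7 (via fail)
[66] read 'a'  n7⇒n1 (via fail)
[67] read 'c'  n1⇒n17  → match P4@[66:67],P7@[67:67]
[68] read 'b'  n17⇒n4 (via fail)
[69] read 'a'  n4⇒n5
[70] read 'c'  n5⇒n17 (via fail)  → match P4@[69:70],P7@[70:70]
[71] read 'd'  n17⇒n7 (via fail)
[72] read 'd'  n7⇒n8
[73] read 'c'  n8⇒n19 (via fail)  → match P7@[73:73]
[74] read 'a'  n19⇒n1 (via fail)

All matches (sorted): [[1,7],[4,1],[4,6],[7,0],[11,0],[13,0],[14,7],[17,1],[22,4],[22,7],[23,2],[25,7],[26,5],[26,7],[29,1],[31,7],[34,1],[34,6],[36,7],[39,3],[41,7],[42,5],[42,7],[44,7],[47,1],[47,6],[49,7],[50,5],[50,7],[57,4],[57,7],[58,2],[59,7],[62,1],[63,7],[64,7],[67,4],[67,7],[70,4],[70,7],[73,7]]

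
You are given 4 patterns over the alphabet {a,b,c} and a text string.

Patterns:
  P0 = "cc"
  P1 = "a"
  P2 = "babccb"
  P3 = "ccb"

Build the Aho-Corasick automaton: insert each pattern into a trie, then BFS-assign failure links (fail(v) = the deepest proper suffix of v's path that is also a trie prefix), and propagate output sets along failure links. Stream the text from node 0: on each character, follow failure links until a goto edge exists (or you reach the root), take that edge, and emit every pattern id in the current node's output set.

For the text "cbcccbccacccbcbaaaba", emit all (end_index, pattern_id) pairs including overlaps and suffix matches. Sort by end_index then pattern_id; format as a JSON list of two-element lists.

Build automaton:
Trie (insert patterns):
  0='ε' goto a→3 b→4 c→1
  1='c' goto c→2
  2='cc' goto b→10  ←P0
  3='a' goto ·  ←P1
  4='b' goto a→5
  5='ba' goto b→6
  6='bab' goto c→7
  7='babc' goto c→8
  8='babcc' goto b→9
  9='babccb' goto ·  ←P2
  10='ccb' goto ·  ←P3

BFS fail/out derivation:
  fail(1) 'c': from fail(0)=0 chase 'c': 0 ⇒ 0;  out=∅∪out(0)=∅
  fail(3) 'a': from fail(0)=0 chase 'a': 0 ⇒ 0;  out={1}∪out(0)={1}
  fail(4) 'b': from fail(0)=0 chase 'b': 0 ⇒ 0;  out=∅∪out(0)=∅
  fail(2) 'cc': from fail(1)=0 chase 'c': 0 ⇒ 1;  out={0}∪out(1)={0}
  fail(5) 'ba': from fail(4)=0 chase 'a': 0 ⇒ 3;  out=∅∪out(3)={1}
  fail(6) 'bab': from fail(5)=3 chase 'b': 3→0 ⇒ 4;  out=∅∪out(4)=∅
  fail(10) 'ccb': from fail(2)=1 chase 'b': 1→0 ⇒ 4;  out={3}∪out(4)={3}
  fail(7) 'babc': from fail(6)=4 chase 'c': 4→0 ⇒ 1;  out=∅∪out(1)=∅
  fail(8) 'babcc': from fail(7)=1 chase 'c': 1 ⇒ 2;  out=∅∪out(2)={0}
  fail(9) 'babccb': from fail(8)=2 chase 'b': 2 ⇒ 10;  out={2}∪out(10)={2,3}

Scan:
[0] read 'c'  n0⇒n1
[1] read 'b'  n1⇒n4 (via fail)
[2] read 'c'  n4⇒n1 (via fail)
[3] read 'c'  n1⇒n2  → match P0@[2:3]
[4] read 'c'  n2⇒n2 (via fail)  → match P0@[3:4]
[5] read 'b'  n2⇒n10  → match P3@[3:5]
[6] read 'c'  n10⇒n1 (via fail)
[7] read 'c'  n1⇒n2  → match P0@[6:7]
[8] read 'a'  n2⇒n3 (via fail)  → match P1@[8:8]
[9] read 'c'  n3⇒n1 (via fail)
[10] read 'c'  n1⇒n2  → match P0@[9:10]
[11] read 'c'  n2⇒n2 (via fail)  → match P0@[10:11]
[12] read 'b'  n2⇒n10  → match P3@[10:12]
[13] read 'c'  n10⇒n1 (via fail)
[14] read 'b'  n1⇒n4 (via fail)
[15] read 'a'  n4⇒n5  → match P1@[15:15]
[16] read 'a'  n5⇒n3 (via fail)  → match P1@[16:16]
[17] read 'a'  n3⇒n3 (via fail)  → match P1@[17:17]
[18] read 'b'  n3⇒n4 (via fail)
[19] read 'a'  n4⇒n5  → match P1@[19:19]

All matches (sorted): [[3,0],[4,0],[5,3],[7,0],[8,1],[10,0],[11,0],[12,3],[15,1],[16,1],[17,1],[19,1]]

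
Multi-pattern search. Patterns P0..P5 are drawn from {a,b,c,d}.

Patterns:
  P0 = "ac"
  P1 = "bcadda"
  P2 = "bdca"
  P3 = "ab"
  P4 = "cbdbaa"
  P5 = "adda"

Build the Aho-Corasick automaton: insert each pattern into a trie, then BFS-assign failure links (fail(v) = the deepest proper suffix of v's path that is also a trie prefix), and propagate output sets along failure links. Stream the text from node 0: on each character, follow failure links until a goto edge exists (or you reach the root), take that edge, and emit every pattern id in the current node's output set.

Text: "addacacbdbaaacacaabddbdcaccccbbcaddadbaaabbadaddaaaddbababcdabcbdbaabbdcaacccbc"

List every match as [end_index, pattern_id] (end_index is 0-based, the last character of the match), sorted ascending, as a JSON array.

Build automaton:
Trie nodes:
  n0 'ε': a→1 b→3 c→13
  n1 'a': b→12 c→2 d→19
  n2 'ac': ·  [P0 ends]
  n3 'b': c→4 d→9
  n4 'bc': a→5
  n5 'bca': d→6
  n6 'bcad': d→7
  n7 'bcadd': a→8
  n8 'bcadda': ·  [P1 ends]
  n9 'bd': c→10
  n10 'bdc': a→11
  n11 'bdca': ·  [P2 ends]
  n12 'ab': ·  [P3 ends]
  n13 'c': b→14
  n14 'cb': d→15
  n15 'cbd': b→16
  n16 'cbdb': a→17
  n17 'cbdba': a→18
  n18 'cbdbaa': ·  [P4 ends]
  n19 'ad': d→20
  n20 'add': a→21
  n21 'adda': ·  [P5 ends]

Failure links (BFS by depth):
  fail(1) 'a': from fail(0)=0 chase 'a': 0 ⇒ 0;  out=∅∪out(0)=∅
  fail(3) 'b': from fail(0)=0 chase 'b': 0 ⇒ 0;  out=∅∪out(0)=∅
  fail(13) 'c': from fail(0)=0 chase 'c': 0 ⇒ 0;  out=∅∪out(0)=∅
  fail(2) 'ac': from fail(1)=0 chase 'c': 0 ⇒ 13;  out={0}∪out(13)={0}
  fail(4) 'bc': from fail(3)=0 chase 'c': 0 ⇒ 13;  out=∅∪out(13)=∅
  fail(9) 'bd': from fail(3)=0 chase 'd': 0 ⇒ 0;  out=∅∪out(0)=∅
  fail(12) 'ab': from fail(1)=0 chase 'b': 0 ⇒ 3;  out={3}∪out(3)={3}
  fail(14) 'cb': from fail(13)=0 chase 'b': 0 ⇒ 3;  out=∅∪out(3)=∅
  fail(19) 'ad': from fail(1)=0 chase 'd': 0 ⇒ 0;  out=∅∪out(0)=∅
  fail(5) 'bca': from fail(4)=13 chase 'a': 13→0 ⇒ 1;  out=∅∪out(1)=∅
  fail(10) 'bdc': from fail(9)=0 chase 'c': 0 ⇒ 13;  out=∅∪out(13)=∅
  fail(15) 'cbd': from fail(14)=3 chase 'd': 3 ⇒ 9;  out=∅∪out(9)=∅
  fail(20) 'add': from fail(19)=0 chase 'd': 0 ⇒ 0;  out=∅∪out(0)=∅
  fail(6) 'bcad': from fail(5)=1 chase 'd': 1 ⇒ 19;  out=∅∪out(19)=∅
  fail(11) 'bdca': from fail(10)=13 chase 'a': 13→0 ⇒ 1;  out={2}∪out(1)={2}
  fail(16) 'cbdb': from fail(15)=9 chase 'b': 9→0 ⇒ 3;  out=∅∪out(3)=∅
  fail(21) 'adda': from fail(20)=0 chase 'a': 0 ⇒ 1;  out={5}∪out(1)={5}
  fail(7) 'bcadd': from fail(6)=19 chase 'd': 19 ⇒ 20;  out=∅∪out(20)=∅
  fail(17) 'cbdba': from fail(16)=3 chase 'a': 3→0 ⇒ 1;  out=∅∪out(1)=∅
  fail(8) 'bcadda': from fail(7)=20 chase 'a': 20 ⇒ 21;  out={1}∪out(21)={1,5}
  fail(18) 'cbdbaa': from fail(17)=1 chase 'a': 1→0 ⇒ 1;  out={4}∪out(1)={4}

Text stream:
i=0 'a': node 0→1
i=1 'd': node 1→19
i=2 'd': node 19→20
i=3 'a': node 20→21  → match P5@[0:3]
i=4 'c': node 21→2 (via fail)  → match P0@[3:4]
i=5 'a': node 2→1 (via fail)
i=6 'c': node 1→2  → match P0@[5:6]
i=7 'b': node 2→14 (via fail)
i=8 'd': node 14→15
i=9 'b': node 15→16
i=10 'a': node 16→17
i=11 'a': node 17→18  → match P4@[6:11]
i=12 'a': node 18→1 (via fail)
i=13 'c': node 1→2  → match P0@[12:13]
i=14 'a': node 2→1 (via fail)
i=15 'c': node 1→2  → match P0@[14:15]
i=16 'a': node 2→1 (via fail)
i=17 'a': node 1→1 (via fail)
i=18 'b': node 1→12  → match P3@[17:18]
i=19 'd': node 12→9 (via fail)
i=20 'd': node 9→0 (via fail)
i=21 'b': node 0→3
i=22 'd': node 3→9
i=23 'c': node 9→10
i=24 'a': node 10→11  → match P2@[21:24]
i=25 'c': node 11→2 (via fail)  → match P0@[24:25]
i=26 'c': node 2→13 (via fail)
i=27 'c': node 13→13 (via fail)
i=28 'c': node 13→13 (via fail)
i=29 'b': node 13→14
i=30 'b': node 14→3 (via fail)
i=31 'c': node 3→4
i=32 'a': node 4→5
i=33 'd': node 5→6
i=34 'd': node 6→7
i=35 'a': node 7→8  → match P1@[30:35],P5@[32:35]
i=36 'd': node 8→19 (via fail)
i=37 'b': node 19→3 (via fail)
i=38 'a': node 3→1 (via fail)
i=39 'a': node 1→1 (via fail)
i=40 'a': node 1→1 (via fail)
i=41 'b': node 1→12  → match P3@[40:41]
i=42 'b': node 12→3 (via fail)
i=43 'a': node 3→1 (via fail)
i=44 'd': node 1→19
i=45 'a': node 19→1 (via fail)
i=46 'd': node 1→19
i=47 'd': node 19→20
i=48 'a': node 20→21  → match P5@[45:48]
i=49 'a': node 21→1 (via fail)
i=50 'a': node 1→1 (via fail)
i=51 'd': node 1→19
i=52 'd': node 19→20
i=53 'b': node 20→3 (via fail)
i=54 'a': node 3→1 (via fail)
i=55 'b': node 1→12  → match P3@[54:55]
i=56 'a': node 12→1 (via fail)
i=57 'b': node 1→12  → match P3@[56:57]
i=58 'c': node 12→4 (via fail)
i=59 'd': node 4→0 (via fail)
i=60 'a': node 0→1
i=61 'b': node 1→12  → match P3@[60:61]
i=62 'c': node 12→4 (via fail)
i=63 'b': node 4→14 (via fail)
i=64 'd': node 14→15
i=65 'b': node 15→16
i=66 'a': node 16→17
i=67 'a': node 17→18  → match P4@[62:67]
i=68 'b': node 18→12 (via fail)  → match P3@[67:68]
i=69 'b': node 12→3 (via fail)
i=70 'd': node 3→9
i=71 'c': node 9→10
i=72 'a': node 10→11  → match P2@[69:72]
i=73 'a': node 11→1 (via fail)
i=74 'c': node 1→2  → match P0@[73:74]
i=75 'c': node 2→13 (via fail)
i=76 'c': node 13→13 (via fail)
i=77 'b': node 13→14
i=78 'c': node 14→4 (via fail)

All matches (sorted): [[3,5],[4,0],[6,0],[11,4],[13,0],[15,0],[18,3],[24,2],[25,0],[35,1],[35,5],[41,3],[48,5],[55,3],[57,3],[61,3],[67,4],[68,3],[72,2],[74,0]]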